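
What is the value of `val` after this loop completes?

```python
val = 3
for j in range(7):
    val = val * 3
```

Multiply by 3, 7 times: 3 * 3^7 = 6561
`val` takes the values: 3 → 9 → 27 → 81 → 243 → 729 → 2187 → 6561

Answer: 6561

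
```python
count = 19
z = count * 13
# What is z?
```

Trace:
`count = 19` → count = 19
`z = count * 13` → z = 247
So z = 247

Answer: 247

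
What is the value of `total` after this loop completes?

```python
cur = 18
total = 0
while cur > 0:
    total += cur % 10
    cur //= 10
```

Sum digits of 18
`total` takes the values: 0 → 8 → 9

Answer: 9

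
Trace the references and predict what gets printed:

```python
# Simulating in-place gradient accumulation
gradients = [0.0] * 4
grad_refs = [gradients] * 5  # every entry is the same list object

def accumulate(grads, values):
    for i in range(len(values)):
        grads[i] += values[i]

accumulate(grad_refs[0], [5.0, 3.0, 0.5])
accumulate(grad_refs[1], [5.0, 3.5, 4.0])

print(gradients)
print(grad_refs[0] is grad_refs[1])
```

Key concept: gradient accumulation aliasing.
Step by step:
`gradients = [0.0] * 4` → gradients = [0.0, 0.0, 0.0, 0.0]
`grad_refs = [gradients] * 5` → grad_refs = [[0.0, 0.0, 0.0, 0.0], [0.0, 0.0, 0.0, 0.0], [0.0, 0.0, 0.0, 0.0], [0.0, 0.0, 0.0, 0.0], [0.0, 0.0, 0.0, 0.0]]
`accumulate(grad_refs[0], [5.0, 3.0, 0.5])` → gradients = [5.0, 3.0, 0.5, 0.0]; grad_refs = [[5.0, 3.0, 0.5, 0.0], [5.0, 3.0, 0.5, 0.0], [5.0, 3.0, 0.5, 0.0], [5.0, 3.0, 0.5, 0.0], [5.0, 3.0, 0.5, 0.0]]
`accumulate(grad_refs[1], [5.0, 3.5, 4.0])` → gradients = [10.0, 6.5, 4.5, 0.0]; grad_refs = [[10.0, 6.5, 4.5, 0.0], [10.0, 6.5, 4.5, 0.0], [10.0, 6.5, 4.5, 0.0], [10.0, 6.5, 4.5, 0.0], [10.0, 6.5, 4.5, 0.0]]
`print(gradients)` → prints [10.0, 6.5, 4.5, 0.0]
`print(grad_refs[0] is grad_refs[1])` → prints True

Answer:
[10.0, 6.5, 4.5, 0.0]
True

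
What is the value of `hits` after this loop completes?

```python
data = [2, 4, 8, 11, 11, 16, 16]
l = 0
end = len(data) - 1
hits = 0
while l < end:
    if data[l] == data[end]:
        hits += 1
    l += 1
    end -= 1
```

Count matching pairs from ends
`hits` takes the values: 0

Answer: 0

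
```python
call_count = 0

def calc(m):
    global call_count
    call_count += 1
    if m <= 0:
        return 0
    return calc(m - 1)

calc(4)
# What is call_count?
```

Linear recursion stepping by 1: 5 calls from m=4 down to ≤0.

Answer: 5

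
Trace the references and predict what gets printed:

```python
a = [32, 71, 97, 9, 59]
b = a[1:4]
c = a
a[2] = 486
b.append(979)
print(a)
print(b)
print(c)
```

Key concept: slice vs alias.
Step by step:
`a = [32, 71, 97, 9, 59]` → a = [32, 71, 97, 9, 59]
`b = a[1:4]` → b = [71, 97, 9]
`c = a` → c = [32, 71, 97, 9, 59] (same object as a)
`a[2] = 486` → a = [32, 71, 486, 9, 59] (same object as c); c = [32, 71, 486, 9, 59] (same object as a)
`b.append(979)` → b = [71, 97, 9, 979]
`print(a)` → prints [32, 71, 486, 9, 59]
`print(b)` → prints [71, 97, 9, 979]
`print(c)` → prints [32, 71, 486, 9, 59]

Answer:
[32, 71, 486, 9, 59]
[71, 97, 9, 979]
[32, 71, 486, 9, 59]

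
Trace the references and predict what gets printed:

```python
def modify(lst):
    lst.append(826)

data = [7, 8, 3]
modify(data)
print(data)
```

Key concept: function modifies passed list.
Step by step:
`data = [7, 8, 3]` → data = [7, 8, 3]
`modify(data)` → data = [7, 8, 3, 826]
`print(data)` → prints [7, 8, 3, 826]

Answer: [7, 8, 3, 826]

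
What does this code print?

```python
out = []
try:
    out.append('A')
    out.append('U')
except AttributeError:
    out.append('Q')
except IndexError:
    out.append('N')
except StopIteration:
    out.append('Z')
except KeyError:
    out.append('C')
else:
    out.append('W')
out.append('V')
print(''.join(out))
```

Execution trace: 'A' (try body) → 'U' (try body, no exception) → 'W' (else) → 'V' (after the try/except). Output: AUWV

Answer: AUWV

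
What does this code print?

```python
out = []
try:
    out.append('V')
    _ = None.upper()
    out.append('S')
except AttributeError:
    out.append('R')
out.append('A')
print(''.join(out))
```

Execution trace: 'V' (try body) → 'R' (except AttributeError) → 'A' (after the try/except). Output: VRA

Answer: VRA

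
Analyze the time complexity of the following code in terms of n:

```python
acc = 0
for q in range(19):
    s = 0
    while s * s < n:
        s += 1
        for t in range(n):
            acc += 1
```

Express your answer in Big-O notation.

Each loop level contributes: 1 × √n × n. Multiplying the contributions gives O(n√n).

Answer: O(n√n)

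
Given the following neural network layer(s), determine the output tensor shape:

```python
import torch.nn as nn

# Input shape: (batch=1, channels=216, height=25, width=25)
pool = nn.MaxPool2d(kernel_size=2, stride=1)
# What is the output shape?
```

Input: (1, 216, 25, 25) -> Output: (1, 216, 24, 24)

Answer: (1, 216, 24, 24)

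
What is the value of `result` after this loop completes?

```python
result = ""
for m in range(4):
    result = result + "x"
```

Repeat 'x' 4 times
`result` takes the values: "" → "x" → "xx" → "xxx" → "xxxx"

Answer: "xxxx"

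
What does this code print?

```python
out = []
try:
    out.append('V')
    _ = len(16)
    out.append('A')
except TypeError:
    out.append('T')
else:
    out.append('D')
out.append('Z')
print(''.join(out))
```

Execution trace: 'V' (try body) → 'T' (except TypeError) → 'Z' (after the try/except). Output: VTZ

Answer: VTZ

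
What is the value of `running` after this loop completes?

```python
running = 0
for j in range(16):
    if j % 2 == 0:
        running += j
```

Sum of even numbers 0 to 15
`running` takes the values: 0 → 2 → 6 → 12 → 20 → 30 → 42 → 56

Answer: 56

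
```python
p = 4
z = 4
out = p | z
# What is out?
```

Trace:
`p = 4` → p = 4
`z = 4` → z = 4
`out = p | z` → out = 4
So out = 4

Answer: 4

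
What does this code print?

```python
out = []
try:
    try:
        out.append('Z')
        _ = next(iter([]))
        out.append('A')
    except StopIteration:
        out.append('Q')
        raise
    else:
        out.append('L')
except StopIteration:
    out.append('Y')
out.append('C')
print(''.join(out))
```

Execution trace: 'Z' (inner try body) → 'Q' (inner except StopIteration) → 'Y' (outer except StopIteration) → 'C' (after the try/except). Output: ZQYC

Answer: ZQYC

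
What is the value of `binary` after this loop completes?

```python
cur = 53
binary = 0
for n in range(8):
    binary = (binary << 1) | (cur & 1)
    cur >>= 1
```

Reverse lowest 8 bits of 53
`binary` takes the values: 0 → 1 → 2 → 5 → 10 → 21 → 43 → 86 → 172

Answer: 172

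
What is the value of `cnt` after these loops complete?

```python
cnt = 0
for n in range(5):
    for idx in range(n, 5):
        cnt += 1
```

Upper triangle: 5 + 4 + ... + 1
`cnt` takes the values: 0 → 1 → 2 → 3 → 4 → 5 → 6 → 7 → 8 → 9 → 10 → 11 → 12 → 13 → 14 → 15

Answer: 15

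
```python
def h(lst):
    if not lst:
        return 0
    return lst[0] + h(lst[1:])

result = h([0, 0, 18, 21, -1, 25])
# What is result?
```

0 + 0 + 18 + 21 + (-1) + 25 + 0 = 63

Answer: 63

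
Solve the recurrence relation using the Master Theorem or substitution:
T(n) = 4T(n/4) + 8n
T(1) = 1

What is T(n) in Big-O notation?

By Master Theorem: a=4, b=4, f(n)=8n. Since log_4(4) = 1 and f(n) = Θ(n^1), Case 2 applies. T(n) = O(n log n).

Answer: O(n log n)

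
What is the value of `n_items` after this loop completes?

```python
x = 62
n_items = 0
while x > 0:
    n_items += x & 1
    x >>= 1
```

Count set bits in 62 (binary: 0b111110)
`n_items` takes the values: 0 → 1 → 2 → 3 → 4 → 5

Answer: 5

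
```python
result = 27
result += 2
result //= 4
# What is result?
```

Trace:
`result = 27` → result = 27
`result += 2` → result = 29
`result //= 4` → result = 7
So result = 7

Answer: 7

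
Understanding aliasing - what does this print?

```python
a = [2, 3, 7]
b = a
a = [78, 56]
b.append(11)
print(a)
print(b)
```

Key concept: rebinding vs mutation: a is rebound to a new list, b still points at the original.
Step by step:
`a = [2, 3, 7]` → a = [2, 3, 7]
`b = a` → b = [2, 3, 7] (same object as a)
`a = [78, 56]` → a = [78, 56]
`b.append(11)` → b = [2, 3, 7, 11]
`print(a)` → prints [78, 56]
`print(b)` → prints [2, 3, 7, 11]

Answer:
[78, 56]
[2, 3, 7, 11]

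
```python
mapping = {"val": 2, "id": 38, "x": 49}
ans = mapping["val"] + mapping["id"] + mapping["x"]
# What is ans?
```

Trace:
`mapping = {"val": 2, "id": 38, "x": 49}` → mapping = {'val': 2, 'id': 38, 'x': 49}
`ans = mapping["val"] + mapping["id"] + mapping["x"]` → ans = 89
So ans = 89

Answer: 89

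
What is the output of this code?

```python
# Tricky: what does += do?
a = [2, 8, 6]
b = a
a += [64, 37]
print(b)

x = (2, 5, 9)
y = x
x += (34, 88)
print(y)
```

Key concept: += behavior differs for mutable vs immutable.
Step by step:
`a = [2, 8, 6]` → a = [2, 8, 6]
`b = a` → b = [2, 8, 6] (same object as a)
`a += [64, 37]` → a = [2, 8, 6, 64, 37] (same object as b); b = [2, 8, 6, 64, 37] (same object as a)
`print(b)` → prints [2, 8, 6, 64, 37]
`x = (2, 5, 9)` → x = (2, 5, 9)
`y = x` → y = (2, 5, 9)
`x += (34, 88)` → x = (2, 5, 9, 34, 88)
`print(y)` → prints (2, 5, 9)

Answer:
[2, 8, 6, 64, 37]
(2, 5, 9)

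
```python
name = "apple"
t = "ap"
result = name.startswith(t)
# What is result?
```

Trace:
`name = "apple"` → name = 'apple'
`t = "ap"` → t = 'ap'
`result = name.startswith(t)` → result = True
So result = True

Answer: True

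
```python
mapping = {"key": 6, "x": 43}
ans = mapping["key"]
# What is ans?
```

Trace:
`mapping = {"key": 6, "x": 43}` → mapping = {'key': 6, 'x': 43}
`ans = mapping["key"]` → ans = 6
So ans = 6

Answer: 6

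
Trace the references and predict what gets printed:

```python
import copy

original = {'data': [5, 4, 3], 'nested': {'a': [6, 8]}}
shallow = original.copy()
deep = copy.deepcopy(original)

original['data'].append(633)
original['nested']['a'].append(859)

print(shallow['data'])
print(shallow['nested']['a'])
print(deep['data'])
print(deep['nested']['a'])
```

Key concept: comparing shallow vs deep copy.
Step by step:
`original = {'data': [5, 4, 3], 'nested': {'a': [6, 8]}}` → original = {'data': [5, 4, 3], 'nested': {'a': [6, 8]}}
`shallow = original.copy()` → shallow = {'data': [5, 4, 3], 'nested': {'a': [6, 8]}}
`deep = copy.deepcopy(original)` → deep = {'data': [5, 4, 3], 'nested': {'a': [6, 8]}}
`original['data'].append(633)` → original = {'data': [5, 4, 3, 633], 'nested': {'a': [6, 8]}}; shallow = {'data': [5, 4, 3, 633], 'nested': {'a': [6, 8]}}
`original['nested']['a'].append(859)` → original = {'data': [5, 4, 3, 633], 'nested': {'a': [6, 8, 859]}}; shallow = {'data': [5, 4, 3, 633], 'nested': {'a': [6, 8, 859]}}
`print(shallow['data'])` → prints [5, 4, 3, 633]
`print(shallow['nested']['a'])` → prints [6, 8, 859]
`print(deep['data'])` → prints [5, 4, 3]
`print(deep['nested']['a'])` → prints [6, 8]

Answer:
[5, 4, 3, 633]
[6, 8, 859]
[5, 4, 3]
[6, 8]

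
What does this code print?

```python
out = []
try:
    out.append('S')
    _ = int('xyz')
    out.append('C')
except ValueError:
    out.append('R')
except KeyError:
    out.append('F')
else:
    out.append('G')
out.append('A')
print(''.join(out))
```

Execution trace: 'S' (try body) → 'R' (except ValueError) → 'A' (after the try/except). Output: SRA

Answer: SRA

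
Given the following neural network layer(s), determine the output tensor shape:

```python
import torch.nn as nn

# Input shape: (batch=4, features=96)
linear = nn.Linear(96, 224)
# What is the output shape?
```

Input: (4, 96) -> Output: (4, 224)

Answer: (4, 224)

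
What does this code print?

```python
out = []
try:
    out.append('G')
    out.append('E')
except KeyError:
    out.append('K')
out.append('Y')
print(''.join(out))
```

Execution trace: 'G' (try body) → 'E' (try body, no exception) → 'Y' (after the try/except). Output: GEY

Answer: GEY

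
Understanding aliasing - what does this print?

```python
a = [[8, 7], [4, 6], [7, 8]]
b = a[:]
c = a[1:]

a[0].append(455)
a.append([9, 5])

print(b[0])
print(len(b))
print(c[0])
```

Key concept: slice with nested mutation.
Step by step:
`a = [[8, 7], [4, 6], [7, 8]]` → a = [[8, 7], [4, 6], [7, 8]]
`b = a[:]` → b = [[8, 7], [4, 6], [7, 8]]
`c = a[1:]` → c = [[4, 6], [7, 8]]
`a[0].append(455)` → a = [[8, 7, 455], [4, 6], [7, 8]]; b = [[8, 7, 455], [4, 6], [7, 8]]
`a.append([9, 5])` → a = [[8, 7, 455], [4, 6], [7, 8], [9, 5]]
`print(b[0])` → prints [8, 7, 455]
`print(len(b))` → prints 3
`print(c[0])` → prints [4, 6]

Answer:
[8, 7, 455]
3
[4, 6]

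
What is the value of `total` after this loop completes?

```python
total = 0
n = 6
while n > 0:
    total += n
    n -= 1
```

Sum 6 down to 1
`total` takes the values: 0 → 6 → 11 → 15 → 18 → 20 → 21

Answer: 21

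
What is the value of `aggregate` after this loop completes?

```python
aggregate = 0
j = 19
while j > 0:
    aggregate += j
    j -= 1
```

Sum 19 down to 1
`aggregate` takes the values: 0 → 19 → 37 → 54 → 70 → 85 → 99 → 112 → 124 → 135 → 145 → 154 → 162 → 169 → 175 → 180 → 184 → 187 → 189 → 190

Answer: 190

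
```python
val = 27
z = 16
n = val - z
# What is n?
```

Trace:
`val = 27` → val = 27
`z = 16` → z = 16
`n = val - z` → n = 11
So n = 11

Answer: 11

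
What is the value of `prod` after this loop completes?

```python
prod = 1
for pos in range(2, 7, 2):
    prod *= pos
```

Product of even numbers 2 to 6
`prod` takes the values: 1 → 2 → 8 → 48

Answer: 48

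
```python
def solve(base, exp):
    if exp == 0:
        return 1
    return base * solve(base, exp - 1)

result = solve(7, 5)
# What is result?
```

solve(7, 5) = 7 * 7 * 7 * 7 * 7 = 16807

Answer: 16807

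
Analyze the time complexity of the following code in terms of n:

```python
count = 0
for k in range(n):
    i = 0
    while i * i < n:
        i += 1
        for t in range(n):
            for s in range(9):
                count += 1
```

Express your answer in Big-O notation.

Each loop level contributes: n × √n × n × 1. Multiplying the contributions gives O(n^2√n).

Answer: O(n^2√n)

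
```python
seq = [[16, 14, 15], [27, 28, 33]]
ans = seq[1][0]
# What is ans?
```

Trace:
`seq = [[16, 14, 15], [27, 28, 33]]` → seq = [[16, 14, 15], [27, 28, 33]]
`ans = seq[1][0]` → ans = 27
So ans = 27

Answer: 27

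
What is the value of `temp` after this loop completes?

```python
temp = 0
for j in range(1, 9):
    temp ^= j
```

XOR of 1 to 8
`temp` takes the values: 0 → 1 → 3 → 0 → 4 → 1 → 7 → 0 → 8

Answer: 8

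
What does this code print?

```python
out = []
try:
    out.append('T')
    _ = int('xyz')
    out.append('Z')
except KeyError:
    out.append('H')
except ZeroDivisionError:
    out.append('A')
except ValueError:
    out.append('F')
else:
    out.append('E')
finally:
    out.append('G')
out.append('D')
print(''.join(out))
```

Execution trace: 'T' (try body) → 'F' (except ValueError) → 'G' (finally) → 'D' (after the try/except). Output: TFGD

Answer: TFGD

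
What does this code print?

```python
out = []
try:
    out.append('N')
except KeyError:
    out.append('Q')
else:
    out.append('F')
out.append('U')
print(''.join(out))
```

Execution trace: 'N' (try body, no exception) → 'F' (else) → 'U' (after the try/except). Output: NFU

Answer: NFU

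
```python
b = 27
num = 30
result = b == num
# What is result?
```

Trace:
`b = 27` → b = 27
`num = 30` → num = 30
`result = b == num` → result = False
So result = False

Answer: False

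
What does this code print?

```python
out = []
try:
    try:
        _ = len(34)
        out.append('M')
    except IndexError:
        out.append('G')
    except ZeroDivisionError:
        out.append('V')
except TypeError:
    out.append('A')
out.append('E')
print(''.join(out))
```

Execution trace: 'A' (outer except TypeError) → 'E' (after the try/except). Output: AE

Answer: AE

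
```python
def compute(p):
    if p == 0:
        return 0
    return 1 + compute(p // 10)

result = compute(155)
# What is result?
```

Count of digits of 155: 3

Answer: 3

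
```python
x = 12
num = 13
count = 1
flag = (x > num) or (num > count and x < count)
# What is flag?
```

Trace:
`x = 12` → x = 12
`num = 13` → num = 13
`count = 1` → count = 1
`flag = (x > num) or (num > count and x < count)` → flag = False
So flag = False

Answer: False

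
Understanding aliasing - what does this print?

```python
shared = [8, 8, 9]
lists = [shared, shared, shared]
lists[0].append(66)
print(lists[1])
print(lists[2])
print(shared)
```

Key concept: list of same reference.
Step by step:
`shared = [8, 8, 9]` → shared = [8, 8, 9]
`lists = [shared, shared, shared]` → lists = [[8, 8, 9], [8, 8, 9], [8, 8, 9]]
`lists[0].append(66)` → shared = [8, 8, 9, 66]; lists = [[8, 8, 9, 66], [8, 8, 9, 66], [8, 8, 9, 66]]
`print(lists[1])` → prints [8, 8, 9, 66]
`print(lists[2])` → prints [8, 8, 9, 66]
`print(shared)` → prints [8, 8, 9, 66]

Answer:
[8, 8, 9, 66]
[8, 8, 9, 66]
[8, 8, 9, 66]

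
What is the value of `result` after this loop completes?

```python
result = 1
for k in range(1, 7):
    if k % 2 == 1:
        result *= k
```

Product of odd numbers 1 to 6
`result` takes the values: 1 → 3 → 15

Answer: 15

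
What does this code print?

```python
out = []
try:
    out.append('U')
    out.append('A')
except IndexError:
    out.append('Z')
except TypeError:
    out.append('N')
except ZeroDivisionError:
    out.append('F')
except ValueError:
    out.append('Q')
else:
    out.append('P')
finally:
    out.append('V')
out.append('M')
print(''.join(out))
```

Execution trace: 'U' (try body) → 'A' (try body, no exception) → 'P' (else) → 'V' (finally) → 'M' (after the try/except). Output: UAPVM

Answer: UAPVM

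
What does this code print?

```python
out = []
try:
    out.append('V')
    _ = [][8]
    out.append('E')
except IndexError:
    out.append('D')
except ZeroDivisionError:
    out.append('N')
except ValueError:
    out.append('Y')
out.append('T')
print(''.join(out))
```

Execution trace: 'V' (try body) → 'D' (except IndexError) → 'T' (after the try/except). Output: VDT

Answer: VDT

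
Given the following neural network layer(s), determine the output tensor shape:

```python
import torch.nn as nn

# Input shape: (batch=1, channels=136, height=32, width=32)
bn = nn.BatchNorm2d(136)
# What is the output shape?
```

Input: (1, 136, 32, 32) -> Output: (1, 136, 32, 32)

Answer: (1, 136, 32, 32)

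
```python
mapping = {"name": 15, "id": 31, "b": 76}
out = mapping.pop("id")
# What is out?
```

Trace:
`mapping = {"name": 15, "id": 31, "b": 76}` → mapping = {'name': 15, 'id': 31, 'b': 76}
`out = mapping.pop("id")` → mapping = {'name': 15, 'b': 76}; out = 31
So out = 31

Answer: 31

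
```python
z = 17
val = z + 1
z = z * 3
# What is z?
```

Trace:
`z = 17` → z = 17
`val = z + 1` → val = 18
`z = z * 3` → z = 51
So z = 51

Answer: 51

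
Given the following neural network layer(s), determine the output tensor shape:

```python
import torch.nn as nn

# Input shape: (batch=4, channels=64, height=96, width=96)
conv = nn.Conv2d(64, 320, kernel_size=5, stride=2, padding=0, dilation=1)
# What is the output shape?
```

Input: (4, 64, 96, 96) -> Output: (4, 320, 46, 46)

Answer: (4, 320, 46, 46)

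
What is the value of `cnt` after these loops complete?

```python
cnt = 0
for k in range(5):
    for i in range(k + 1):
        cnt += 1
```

Triangle: 1 + 2 + ... + 5
`cnt` takes the values: 0 → 1 → 2 → 3 → 4 → 5 → 6 → 7 → 8 → 9 → 10 → 11 → 12 → 13 → 14 → 15

Answer: 15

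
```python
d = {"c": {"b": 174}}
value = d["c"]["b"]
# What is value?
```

Trace:
`d = {"c": {"b": 174}}` → d = {'c': {'b': 174}}
`value = d["c"]["b"]` → value = 174
So value = 174

Answer: 174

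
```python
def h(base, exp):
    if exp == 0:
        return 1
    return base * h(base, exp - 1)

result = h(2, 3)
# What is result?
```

h(2, 3) = 2 * 2 * 2 = 8

Answer: 8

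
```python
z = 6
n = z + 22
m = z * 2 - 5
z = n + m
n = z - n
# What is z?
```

Trace:
`z = 6` → z = 6
`n = z + 22` → n = 28
`m = z * 2 - 5` → m = 7
`z = n + m` → z = 35
`n = z - n` → n = 7
So z = 35

Answer: 35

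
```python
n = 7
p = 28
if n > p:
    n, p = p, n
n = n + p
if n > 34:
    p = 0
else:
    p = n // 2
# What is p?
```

Trace:
`n = 7` → n = 7
`p = 28` → p = 28
`if n > p: ...` → n > p is False → no variable changes
`n = n + p` → n = 35
`if n > 34: ...` → n > 34 is True → p = 0
So p = 0

Answer: 0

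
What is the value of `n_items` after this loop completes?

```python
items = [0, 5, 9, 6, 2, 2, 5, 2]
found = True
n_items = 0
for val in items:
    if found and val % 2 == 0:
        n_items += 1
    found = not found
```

Count even values at even positions
`n_items` takes the values: 0 → 1 → 2

Answer: 2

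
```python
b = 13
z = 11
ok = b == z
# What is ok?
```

Trace:
`b = 13` → b = 13
`z = 11` → z = 11
`ok = b == z` → ok = False
So ok = False

Answer: False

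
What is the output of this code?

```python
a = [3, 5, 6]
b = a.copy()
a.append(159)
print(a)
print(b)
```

Key concept: list.copy() creates independent copy.
Step by step:
`a = [3, 5, 6]` → a = [3, 5, 6]
`b = a.copy()` → b = [3, 5, 6]
`a.append(159)` → a = [3, 5, 6, 159]
`print(a)` → prints [3, 5, 6, 159]
`print(b)` → prints [3, 5, 6]

Answer:
[3, 5, 6, 159]
[3, 5, 6]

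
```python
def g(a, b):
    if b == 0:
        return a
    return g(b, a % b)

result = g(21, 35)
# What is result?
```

g(21, 35) -> g(35, 21) -> g(21, 14) -> g(14, 7) -> g(7, 0) -> 7

Answer: 7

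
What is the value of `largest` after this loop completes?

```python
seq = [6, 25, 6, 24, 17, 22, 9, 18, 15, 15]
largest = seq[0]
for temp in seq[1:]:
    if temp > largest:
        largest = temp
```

Maximum of [6, 25, 6, 24, 17, 22, 9, 18, 15, 15]
`largest` takes the values: 6 → 25

Answer: 25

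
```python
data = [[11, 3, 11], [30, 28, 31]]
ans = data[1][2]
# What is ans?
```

Trace:
`data = [[11, 3, 11], [30, 28, 31]]` → data = [[11, 3, 11], [30, 28, 31]]
`ans = data[1][2]` → ans = 31
So ans = 31

Answer: 31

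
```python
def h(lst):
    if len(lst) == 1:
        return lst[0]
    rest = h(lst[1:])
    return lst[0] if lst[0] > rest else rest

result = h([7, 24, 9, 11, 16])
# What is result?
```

Recursive max over [7, 24, 9, 11, 16] = 24

Answer: 24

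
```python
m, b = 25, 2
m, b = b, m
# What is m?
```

Trace:
`m, b = 25, 2` → m = 25; b = 2
`m, b = b, m` → m = 2; b = 25
So m = 2

Answer: 2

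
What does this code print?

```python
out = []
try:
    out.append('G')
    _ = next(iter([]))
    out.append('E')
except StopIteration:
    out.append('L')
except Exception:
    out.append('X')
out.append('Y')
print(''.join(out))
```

Execution trace: 'G' (try body) → 'L' (except StopIteration) → 'Y' (after the try/except). Output: GLY

Answer: GLY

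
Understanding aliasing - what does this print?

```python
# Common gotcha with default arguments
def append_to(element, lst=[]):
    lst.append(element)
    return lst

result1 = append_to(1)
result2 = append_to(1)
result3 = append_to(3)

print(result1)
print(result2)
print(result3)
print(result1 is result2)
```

Key concept: mutable default argument gotcha.
Step by step:
`result1 = append_to(1)` → result1 = [1]
`result2 = append_to(1)` → result1 = [1, 1] (same object as result2); result2 = [1, 1] (same object as result1)
`result3 = append_to(3)` → result1 = [1, 1, 3] (same object as result2, result3); result2 = [1, 1, 3] (same object as result1, result3); result3 = [1, 1, 3] (same object as result1, result2)
`print(result1)` → prints [1, 1, 3]
`print(result2)` → prints [1, 1, 3]
`print(result3)` → prints [1, 1, 3]
`print(result1 is result2)` → prints True

Answer:
[1, 1, 3]
[1, 1, 3]
[1, 1, 3]
True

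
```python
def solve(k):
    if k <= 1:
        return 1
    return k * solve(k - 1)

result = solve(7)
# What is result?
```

solve(7) = 7 * 6 * 5 * 4 * 3 * 2 * 1 = 5040

Answer: 5040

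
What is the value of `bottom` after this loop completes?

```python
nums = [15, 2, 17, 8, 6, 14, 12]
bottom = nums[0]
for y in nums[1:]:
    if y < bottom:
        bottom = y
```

Minimum of [15, 2, 17, 8, 6, 14, 12]
`bottom` takes the values: 15 → 2

Answer: 2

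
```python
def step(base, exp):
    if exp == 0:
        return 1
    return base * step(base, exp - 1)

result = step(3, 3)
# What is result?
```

step(3, 3) = 3 * 3 * 3 = 27

Answer: 27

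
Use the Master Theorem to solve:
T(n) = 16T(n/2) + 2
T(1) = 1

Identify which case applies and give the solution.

a=16, b=2, f(n)=2. log_2(16) = 4. Since c=0 < 4, Case 1 applies: T(n) = Θ(n^log_b(a)) = O(n^4).

Answer: O(n^4) - Case 1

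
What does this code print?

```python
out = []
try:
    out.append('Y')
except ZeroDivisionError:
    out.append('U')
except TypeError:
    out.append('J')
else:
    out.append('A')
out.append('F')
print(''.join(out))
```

Execution trace: 'Y' (try body, no exception) → 'A' (else) → 'F' (after the try/except). Output: YAF

Answer: YAF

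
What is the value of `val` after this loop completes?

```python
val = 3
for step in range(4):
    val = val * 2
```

Multiply by 2, 4 times: 3 * 2^4 = 48
`val` takes the values: 3 → 6 → 12 → 24 → 48

Answer: 48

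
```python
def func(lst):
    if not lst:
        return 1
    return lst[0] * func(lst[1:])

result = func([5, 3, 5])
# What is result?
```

Product over [5, 3, 5] = 5 * 3 * 5 = 75

Answer: 75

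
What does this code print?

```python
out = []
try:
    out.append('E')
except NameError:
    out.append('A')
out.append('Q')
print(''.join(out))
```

Execution trace: 'E' (try body, no exception) → 'Q' (after the try/except). Output: EQ

Answer: EQ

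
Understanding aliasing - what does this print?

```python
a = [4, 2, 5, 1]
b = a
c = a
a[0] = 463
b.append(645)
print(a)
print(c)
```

Key concept: multiple aliases.
Step by step:
`a = [4, 2, 5, 1]` → a = [4, 2, 5, 1]
`b = a` → b = [4, 2, 5, 1] (same object as a)
`c = a` → c = [4, 2, 5, 1] (same object as a, b)
`a[0] = 463` → a = [463, 2, 5, 1] (same object as b, c); b = [463, 2, 5, 1] (same object as a, c); c = [463, 2, 5, 1] (same object as a, b)
`b.append(645)` → a = [463, 2, 5, 1, 645] (same object as b, c); b = [463, 2, 5, 1, 645] (same object as a, c); c = [463, 2, 5, 1, 645] (same object as a, b)
`print(a)` → prints [463, 2, 5, 1, 645]
`print(c)` → prints [463, 2, 5, 1, 645]

Answer:
[463, 2, 5, 1, 645]
[463, 2, 5, 1, 645]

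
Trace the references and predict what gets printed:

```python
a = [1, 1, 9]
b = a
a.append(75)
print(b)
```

Key concept: basic list aliasing.
Step by step:
`a = [1, 1, 9]` → a = [1, 1, 9]
`b = a` → b = [1, 1, 9] (same object as a)
`a.append(75)` → a = [1, 1, 9, 75] (same object as b); b = [1, 1, 9, 75] (same object as a)
`print(b)` → prints [1, 1, 9, 75]

Answer: [1, 1, 9, 75]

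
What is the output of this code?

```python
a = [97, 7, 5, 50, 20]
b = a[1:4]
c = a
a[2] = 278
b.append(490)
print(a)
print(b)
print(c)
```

Key concept: slice vs alias.
Step by step:
`a = [97, 7, 5, 50, 20]` → a = [97, 7, 5, 50, 20]
`b = a[1:4]` → b = [7, 5, 50]
`c = a` → c = [97, 7, 5, 50, 20] (same object as a)
`a[2] = 278` → a = [97, 7, 278, 50, 20] (same object as c); c = [97, 7, 278, 50, 20] (same object as a)
`b.append(490)` → b = [7, 5, 50, 490]
`print(a)` → prints [97, 7, 278, 50, 20]
`print(b)` → prints [7, 5, 50, 490]
`print(c)` → prints [97, 7, 278, 50, 20]

Answer:
[97, 7, 278, 50, 20]
[7, 5, 50, 490]
[97, 7, 278, 50, 20]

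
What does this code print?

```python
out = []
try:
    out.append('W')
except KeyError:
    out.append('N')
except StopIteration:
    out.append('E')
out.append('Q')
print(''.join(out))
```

Execution trace: 'W' (try body, no exception) → 'Q' (after the try/except). Output: WQ

Answer: WQ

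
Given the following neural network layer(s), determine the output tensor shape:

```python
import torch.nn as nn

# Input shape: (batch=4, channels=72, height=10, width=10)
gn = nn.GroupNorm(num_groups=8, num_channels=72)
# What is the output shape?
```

Input: (4, 72, 10, 10) -> Output: (4, 72, 10, 10)

Answer: (4, 72, 10, 10)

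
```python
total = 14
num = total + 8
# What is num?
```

Trace:
`total = 14` → total = 14
`num = total + 8` → num = 22
So num = 22

Answer: 22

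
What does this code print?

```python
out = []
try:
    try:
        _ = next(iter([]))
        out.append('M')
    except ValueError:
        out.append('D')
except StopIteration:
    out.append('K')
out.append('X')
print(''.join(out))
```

Execution trace: 'K' (outer except StopIteration) → 'X' (after the try/except). Output: KX

Answer: KX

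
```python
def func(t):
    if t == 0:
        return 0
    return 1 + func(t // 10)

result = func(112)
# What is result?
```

Count of digits of 112: 3

Answer: 3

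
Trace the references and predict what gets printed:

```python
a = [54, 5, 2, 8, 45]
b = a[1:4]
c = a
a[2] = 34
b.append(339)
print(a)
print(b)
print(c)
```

Key concept: slice vs alias.
Step by step:
`a = [54, 5, 2, 8, 45]` → a = [54, 5, 2, 8, 45]
`b = a[1:4]` → b = [5, 2, 8]
`c = a` → c = [54, 5, 2, 8, 45] (same object as a)
`a[2] = 34` → a = [54, 5, 34, 8, 45] (same object as c); c = [54, 5, 34, 8, 45] (same object as a)
`b.append(339)` → b = [5, 2, 8, 339]
`print(a)` → prints [54, 5, 34, 8, 45]
`print(b)` → prints [5, 2, 8, 339]
`print(c)` → prints [54, 5, 34, 8, 45]

Answer:
[54, 5, 34, 8, 45]
[5, 2, 8, 339]
[54, 5, 34, 8, 45]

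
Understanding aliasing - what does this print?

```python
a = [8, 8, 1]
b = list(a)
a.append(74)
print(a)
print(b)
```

Key concept: list() constructor creates copy.
Step by step:
`a = [8, 8, 1]` → a = [8, 8, 1]
`b = list(a)` → b = [8, 8, 1]
`a.append(74)` → a = [8, 8, 1, 74]
`print(a)` → prints [8, 8, 1, 74]
`print(b)` → prints [8, 8, 1]

Answer:
[8, 8, 1, 74]
[8, 8, 1]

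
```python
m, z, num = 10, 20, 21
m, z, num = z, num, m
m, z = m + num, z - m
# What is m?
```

Trace:
`m, z, num = 10, 20, 21` → m = 10; z = 20; num = 21
`m, z, num = z, num, m` → m = 20; z = 21; num = 10
`m, z = m + num, z - m` → m = 30; z = 1
So m = 30

Answer: 30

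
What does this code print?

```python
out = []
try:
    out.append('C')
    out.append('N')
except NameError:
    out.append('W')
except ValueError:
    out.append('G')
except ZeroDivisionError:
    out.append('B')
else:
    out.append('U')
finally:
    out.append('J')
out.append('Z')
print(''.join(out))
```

Execution trace: 'C' (try body) → 'N' (try body, no exception) → 'U' (else) → 'J' (finally) → 'Z' (after the try/except). Output: CNUJZ

Answer: CNUJZ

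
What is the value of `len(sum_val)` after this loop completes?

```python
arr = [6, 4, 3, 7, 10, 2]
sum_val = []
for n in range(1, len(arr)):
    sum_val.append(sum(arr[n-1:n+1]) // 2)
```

Number of 2-element averages
`sum_val` takes the values: [] → [5] → [5, 3] → [5, 3, 5] → [5, 3, 5, 8] → [5, 3, 5, 8, 6]
So `len(sum_val)` = 5

Answer: 5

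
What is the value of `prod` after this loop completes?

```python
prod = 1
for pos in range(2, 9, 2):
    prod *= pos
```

Product of even numbers 2 to 8
`prod` takes the values: 1 → 2 → 8 → 48 → 384

Answer: 384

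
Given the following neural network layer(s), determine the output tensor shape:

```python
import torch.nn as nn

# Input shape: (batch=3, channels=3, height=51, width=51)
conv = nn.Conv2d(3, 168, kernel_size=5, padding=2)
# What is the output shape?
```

Input: (3, 3, 51, 51) -> Output: (3, 168, 51, 51)

Answer: (3, 168, 51, 51)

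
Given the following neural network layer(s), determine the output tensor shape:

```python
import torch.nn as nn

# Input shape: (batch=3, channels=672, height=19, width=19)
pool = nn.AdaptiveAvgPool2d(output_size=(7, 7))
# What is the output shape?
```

Input: (3, 672, 19, 19) -> Output: (3, 672, 7, 7)

Answer: (3, 672, 7, 7)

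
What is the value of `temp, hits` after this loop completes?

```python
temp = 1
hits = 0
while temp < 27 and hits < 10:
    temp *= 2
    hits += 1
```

Double until >= 27 or 10 iterations
`temp, hits` takes the values: (1, 0) → (2, 0) → (2, 1) → (4, 1) → (4, 2) → (8, 2) → (8, 3) → (16, 3) → (16, 4) → (32, 4) → (32, 5)

Answer: 32, 5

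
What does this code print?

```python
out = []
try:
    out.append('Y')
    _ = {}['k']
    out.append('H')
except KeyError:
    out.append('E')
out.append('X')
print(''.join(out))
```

Execution trace: 'Y' (try body) → 'E' (except KeyError) → 'X' (after the try/except). Output: YEX

Answer: YEX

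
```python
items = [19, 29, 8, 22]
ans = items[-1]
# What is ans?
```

Trace:
`items = [19, 29, 8, 22]` → items = [19, 29, 8, 22]
`ans = items[-1]` → ans = 22
So ans = 22

Answer: 22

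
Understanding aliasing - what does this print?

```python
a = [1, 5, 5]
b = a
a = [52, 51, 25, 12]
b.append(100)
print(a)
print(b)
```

Key concept: rebinding vs mutation: a is rebound to a new list, b still points at the original.
Step by step:
`a = [1, 5, 5]` → a = [1, 5, 5]
`b = a` → b = [1, 5, 5] (same object as a)
`a = [52, 51, 25, 12]` → a = [52, 51, 25, 12]
`b.append(100)` → b = [1, 5, 5, 100]
`print(a)` → prints [52, 51, 25, 12]
`print(b)` → prints [1, 5, 5, 100]

Answer:
[52, 51, 25, 12]
[1, 5, 5, 100]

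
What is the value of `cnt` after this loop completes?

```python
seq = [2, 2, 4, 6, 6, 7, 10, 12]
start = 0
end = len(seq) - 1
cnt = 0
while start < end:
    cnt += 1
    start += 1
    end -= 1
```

Iterations until pointers meet (list length 8)
`cnt` takes the values: 0 → 1 → 2 → 3 → 4

Answer: 4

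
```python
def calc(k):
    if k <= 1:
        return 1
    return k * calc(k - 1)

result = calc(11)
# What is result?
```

calc(11) = 11 * 10 * 9 * 8 * 7 * 6 * 5 * 4 * 3 * 2 * 1 = 39916800

Answer: 39916800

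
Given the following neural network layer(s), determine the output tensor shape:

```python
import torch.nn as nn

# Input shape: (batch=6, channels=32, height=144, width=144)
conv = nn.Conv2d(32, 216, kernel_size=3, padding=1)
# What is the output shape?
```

Input: (6, 32, 144, 144) -> Output: (6, 216, 144, 144)

Answer: (6, 216, 144, 144)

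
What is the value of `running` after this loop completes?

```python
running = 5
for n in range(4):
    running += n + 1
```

Start at 5, add 1 to 4 = 15
`running` takes the values: 5 → 6 → 8 → 11 → 15

Answer: 15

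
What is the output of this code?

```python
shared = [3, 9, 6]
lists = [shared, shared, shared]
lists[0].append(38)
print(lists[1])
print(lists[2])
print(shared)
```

Key concept: list of same reference.
Step by step:
`shared = [3, 9, 6]` → shared = [3, 9, 6]
`lists = [shared, shared, shared]` → lists = [[3, 9, 6], [3, 9, 6], [3, 9, 6]]
`lists[0].append(38)` → shared = [3, 9, 6, 38]; lists = [[3, 9, 6, 38], [3, 9, 6, 38], [3, 9, 6, 38]]
`print(lists[1])` → prints [3, 9, 6, 38]
`print(lists[2])` → prints [3, 9, 6, 38]
`print(shared)` → prints [3, 9, 6, 38]

Answer:
[3, 9, 6, 38]
[3, 9, 6, 38]
[3, 9, 6, 38]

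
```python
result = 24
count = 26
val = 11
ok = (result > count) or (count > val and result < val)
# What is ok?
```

Trace:
`result = 24` → result = 24
`count = 26` → count = 26
`val = 11` → val = 11
`ok = (result > count) or (count > val and result < val)` → ok = False
So ok = False

Answer: False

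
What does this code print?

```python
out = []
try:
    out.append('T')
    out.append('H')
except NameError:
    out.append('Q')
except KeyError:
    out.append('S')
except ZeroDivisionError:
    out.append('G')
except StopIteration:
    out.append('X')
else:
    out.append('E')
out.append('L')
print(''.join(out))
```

Execution trace: 'T' (try body) → 'H' (try body, no exception) → 'E' (else) → 'L' (after the try/except). Output: THEL

Answer: THEL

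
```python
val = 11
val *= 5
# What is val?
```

Trace:
`val = 11` → val = 11
`val *= 5` → val = 55
So val = 55

Answer: 55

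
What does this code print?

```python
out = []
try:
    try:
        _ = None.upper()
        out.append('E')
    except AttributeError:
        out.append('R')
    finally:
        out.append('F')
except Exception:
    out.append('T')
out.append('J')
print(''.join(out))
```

Execution trace: 'R' (inner except AttributeError) → 'F' (inner finally) → 'J' (after the try/except). Output: RFJ

Answer: RFJ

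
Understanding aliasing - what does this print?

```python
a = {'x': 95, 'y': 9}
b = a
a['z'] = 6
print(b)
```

Key concept: dict aliasing.
Step by step:
`a = {'x': 95, 'y': 9}` → a = {'x': 95, 'y': 9}
`b = a` → b = {'x': 95, 'y': 9} (same object as a)
`a['z'] = 6` → a = {'x': 95, 'y': 9, 'z': 6} (same object as b); b = {'x': 95, 'y': 9, 'z': 6} (same object as a)
`print(b)` → prints {'x': 95, 'y': 9, 'z': 6}

Answer: {'x': 95, 'y': 9, 'z': 6}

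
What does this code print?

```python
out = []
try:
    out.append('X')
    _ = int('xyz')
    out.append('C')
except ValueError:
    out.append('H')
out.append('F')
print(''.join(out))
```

Execution trace: 'X' (try body) → 'H' (except ValueError) → 'F' (after the try/except). Output: XHF

Answer: XHF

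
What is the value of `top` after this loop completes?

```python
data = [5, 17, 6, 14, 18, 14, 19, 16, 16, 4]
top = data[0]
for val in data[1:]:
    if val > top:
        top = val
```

Maximum of [5, 17, 6, 14, 18, 14, 19, 16, 16, 4]
`top` takes the values: 5 → 17 → 18 → 19

Answer: 19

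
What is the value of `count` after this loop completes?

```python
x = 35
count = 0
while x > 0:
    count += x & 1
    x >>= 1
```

Count set bits in 35 (binary: 0b100011)
`count` takes the values: 0 → 1 → 2 → 3

Answer: 3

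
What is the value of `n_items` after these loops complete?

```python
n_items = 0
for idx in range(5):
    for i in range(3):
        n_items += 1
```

5 * 3 = 15
`n_items` takes the values: 0 → 1 → 2 → 3 → 4 → 5 → 6 → 7 → 8 → 9 → 10 → 11 → 12 → 13 → 14 → 15

Answer: 15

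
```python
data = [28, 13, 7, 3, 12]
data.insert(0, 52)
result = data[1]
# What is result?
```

Trace:
`data = [28, 13, 7, 3, 12]` → data = [28, 13, 7, 3, 12]
`data.insert(0, 52)` → data = [52, 28, 13, 7, 3, 12]
`result = data[1]` → result = 28
So result = 28

Answer: 28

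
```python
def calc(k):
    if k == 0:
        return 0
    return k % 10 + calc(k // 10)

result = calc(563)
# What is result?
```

Sum of digits of 563: 3 + 6 + 5 = 14

Answer: 14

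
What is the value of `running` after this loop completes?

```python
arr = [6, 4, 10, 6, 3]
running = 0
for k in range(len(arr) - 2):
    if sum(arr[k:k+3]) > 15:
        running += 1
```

Count windows with sum > 15
`running` takes the values: 0 → 1 → 2 → 3

Answer: 3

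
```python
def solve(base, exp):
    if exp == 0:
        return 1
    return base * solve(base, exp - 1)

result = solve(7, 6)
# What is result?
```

solve(7, 6) = 7 * 7 * 7 * 7 * 7 * 7 = 117649

Answer: 117649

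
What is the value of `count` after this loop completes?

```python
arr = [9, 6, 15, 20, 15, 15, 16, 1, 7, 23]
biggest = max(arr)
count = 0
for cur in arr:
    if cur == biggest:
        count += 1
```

Count of max value 23 in [9, 6, 15, 20, 15, 15, 16, 1, 7, 23]
`count` takes the values: 0 → 1

Answer: 1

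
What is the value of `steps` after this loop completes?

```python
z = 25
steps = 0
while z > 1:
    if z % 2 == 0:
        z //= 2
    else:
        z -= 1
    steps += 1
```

Steps to reduce 25 to 1
`steps` takes the values: 0 → 1 → 2 → 3 → 4 → 5 → 6

Answer: 6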